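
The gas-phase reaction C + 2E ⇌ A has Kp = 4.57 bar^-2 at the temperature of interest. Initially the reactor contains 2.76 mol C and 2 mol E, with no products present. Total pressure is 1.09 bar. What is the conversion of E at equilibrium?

X = 0.598

Let X = conversion of E (basis 2 mol E); extent of reaction ξ = X.
Moles: n_C = 2.76 − X; n_E = 2 − 2X; n_A = X.
Total moles n_T = 4.76 − 2X.
Mole fractions y_i = n_i/n_T; Kp = p_A / (p_C p_E^2) with p_i = y_i·P.
This yields a degree-3 equation in X; solving on (0,1), X = 0.598.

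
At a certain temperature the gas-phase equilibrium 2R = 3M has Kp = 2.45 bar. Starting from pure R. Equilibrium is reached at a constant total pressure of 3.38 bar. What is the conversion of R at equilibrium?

X = 0.436

Take 1 mol R as basis and let X be its fractional conversion, so ξ = 0.5X.
Moles: n_R = 1 − X; n_M = 1.5X.
Summing: n_T = 1 + 0.5X.
Mole fractions y_i = n_i/n_T; Kp = p_M^3 / (p_R^2) with p_i = y_i·P.
Equating to 2.45 bar and solving on 0 < X < 1: X = 0.436.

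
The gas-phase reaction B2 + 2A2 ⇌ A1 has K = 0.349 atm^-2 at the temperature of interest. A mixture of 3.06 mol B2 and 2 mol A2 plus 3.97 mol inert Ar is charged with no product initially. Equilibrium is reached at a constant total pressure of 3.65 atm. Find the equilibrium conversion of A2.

X = 0.328

Basis: 2 mol A2 initially; let X = conversion of A2. Extent ξ = X.
Moles: n_B2 = 3.06 − X; n_A2 = 2 − 2X; n_A1 = X; n_I = 3.97 (inert).
Summing: n_T = 9.03 − 2X.
y_i = n_i/n_T, p_i = y_i·P. K = p_A1 / (p_B2 p_A2^2).
This yields a degree-3 equation in X; solving on (0,1), X = 0.328.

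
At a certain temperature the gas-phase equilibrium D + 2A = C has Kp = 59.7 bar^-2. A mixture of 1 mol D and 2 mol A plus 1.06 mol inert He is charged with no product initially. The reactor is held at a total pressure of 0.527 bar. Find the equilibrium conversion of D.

X = 0.581

Basis: 1 mol D initially; let X = conversion of D. Extent ξ = X.
Mole table: n_D = 1 − X; n_A = 2 − 2X; n_C = X; n_I = 1.06 (inert).
Summing: n_T = 4.06 − 2X.
Mole fractions y_i = n_i/n_T; Kp = p_C / (p_D p_A^2) with p_i = y_i·P.
Setting this equal to 59.7 bar^-2 and taking the physical root (0 < X < 1) gives X = 0.581.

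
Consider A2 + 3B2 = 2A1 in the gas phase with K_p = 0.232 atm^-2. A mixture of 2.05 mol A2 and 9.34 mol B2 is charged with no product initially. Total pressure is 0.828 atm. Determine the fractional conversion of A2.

X = 0.253

Basis: 2.05 mol A2 initially; let X = conversion of A2. Extent ξ = 2.05X.
Moles: n_A2 = 2.05 − 2.05X; n_B2 = 9.34 − 6.15X; n_A1 = 4.1X.
Summing: n_T = 11.4 − 4.1X.
With p_i = (n_i/n_T)P, K_p = p_A1^2 / (p_A2 p_B2^3).
Substituting and setting equal to 0.232 atm^-2 gives a polynomial in X; the root in (0,1) is X = 0.253.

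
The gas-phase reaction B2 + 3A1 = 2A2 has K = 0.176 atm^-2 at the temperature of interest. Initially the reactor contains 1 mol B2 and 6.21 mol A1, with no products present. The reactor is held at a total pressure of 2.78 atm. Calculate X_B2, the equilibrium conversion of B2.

Let X = conversion of B2 (basis 1 mol B2); extent of reaction ξ = X.
Moles: n_B2 = 1 − X; n_A1 = 6.21 − 3X; n_A2 = 2X.
Summing: n_T = 7.21 − 2X.
Mole fractions y_i = n_i/n_T; K = p_A2^2 / (p_B2 p_A1^3) with p_i = y_i·P.
This yields a degree-4 equation in X; solving on (0,1), X = 0.585.

X = 0.585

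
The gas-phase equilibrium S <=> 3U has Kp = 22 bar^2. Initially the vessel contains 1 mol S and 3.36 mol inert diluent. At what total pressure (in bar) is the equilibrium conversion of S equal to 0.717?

Take 1 mol S as basis and let X be its fractional conversion, so ξ = X.
At extent ξ: n_S = 1 − X; n_U = 3X; n_I = 3.36 (inert).
Summing: n_T = 4.36 + 2X.
Kp = p_U^3 / (p_S) with p_i = (n_i/n_T)·P.
At X = 0.717: the mole-fraction product g(X) = Π y_i^ν_i = 1.048. Since Kp = g(X)·P^{2}, P = (Kp/g)^(1/2) = (22/1.048)^(1/2) = 4.58 bar.

P = 4.58 bar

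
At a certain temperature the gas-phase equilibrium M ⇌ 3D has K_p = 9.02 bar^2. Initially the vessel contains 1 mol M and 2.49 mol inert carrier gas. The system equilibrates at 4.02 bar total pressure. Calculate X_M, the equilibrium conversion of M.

X = 0.574

Let X = conversion of M (basis 1 mol M); extent of reaction ξ = X.
Moles: n_M = 1 − X; n_D = 3X; n_I = 2.49 (inert).
Total moles n_T = 3.49 + 2X.
Mole fractions y_i = n_i/n_T; K_p = p_D^3 / (p_M) with p_i = y_i·P.
This yields a degree-3 equation in X; solving on (0,1), X = 0.574.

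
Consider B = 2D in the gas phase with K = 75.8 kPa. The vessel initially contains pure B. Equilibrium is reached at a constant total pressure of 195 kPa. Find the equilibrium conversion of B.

Let X = conversion of B (basis 1 mol B); extent of reaction ξ = X.
Species balance: n_B = 1 − X; n_D = 2X.
Total moles n_T = 1 + X.
With p_i = (n_i/n_T)P, K = p_D^2 / (p_B).
Setting this equal to 75.8 kPa and taking the physical root (0 < X < 1) gives X = 0.298.

X = 0.298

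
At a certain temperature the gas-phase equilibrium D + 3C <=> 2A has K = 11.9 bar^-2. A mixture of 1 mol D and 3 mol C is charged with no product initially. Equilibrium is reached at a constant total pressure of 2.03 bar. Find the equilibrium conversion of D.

X = 0.685

Take 1 mol D as basis and let X be its fractional conversion, so ξ = X.
Mole table: n_D = 1 − X; n_C = 3 − 3X; n_A = 2X.
n_T = Σnᵢ = 4 − 2X.
With p_i = (n_i/n_T)P, K = p_A^2 / (p_D p_C^3).
Setting this equal to 11.9 bar^-2 and taking the physical root (0 < X < 1) gives X = 0.685.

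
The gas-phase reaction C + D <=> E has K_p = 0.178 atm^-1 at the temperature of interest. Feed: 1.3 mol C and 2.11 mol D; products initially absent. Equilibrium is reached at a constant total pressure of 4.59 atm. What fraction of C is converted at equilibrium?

X = 0.316

Take 1.3 mol C as basis and let X be its fractional conversion, so ξ = 1.3X.
At extent ξ: n_C = 1.3 − 1.3X; n_D = 2.11 − 1.3X; n_E = 1.3X.
n_T = Σnᵢ = 3.41 − 1.3X.
Mole fractions y_i = n_i/n_T; K_p = p_E / (p_C p_D) with p_i = y_i·P.
Setting this equal to 0.178 atm^-1 and taking the physical root (0 < X < 1) gives X = 0.316.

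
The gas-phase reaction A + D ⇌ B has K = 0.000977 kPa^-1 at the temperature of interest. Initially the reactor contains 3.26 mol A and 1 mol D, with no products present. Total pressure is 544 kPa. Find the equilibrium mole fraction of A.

Take 1 mol D as basis and let X be its fractional conversion, so ξ = X.
At extent ξ: n_A = 3.26 − X; n_D = 1 − X; n_B = X.
n_T = Σnᵢ = 4.26 − X.
With p_i = (n_i/n_T)P, K = p_B / (p_A p_D).
Equating to 0.000977 kPa^-1 and solving on 0 < X < 1: X = 0.285.
Then n_A = 2.98, n_T = 3.98, so y_A = 0.748.

y_A = 0.748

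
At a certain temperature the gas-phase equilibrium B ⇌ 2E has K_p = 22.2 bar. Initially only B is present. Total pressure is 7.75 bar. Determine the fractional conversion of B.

Let X = conversion of B (basis 1 mol B); extent of reaction ξ = X.
Species balance: n_B = 1 − X; n_E = 2X.
Total moles n_T = 1 + X.
Mole fractions y_i = n_i/n_T; K_p = p_E^2 / (p_B) with p_i = y_i·P.
This yields a degree-2 equation in X; solving on (0,1), X = 0.646.

X = 0.646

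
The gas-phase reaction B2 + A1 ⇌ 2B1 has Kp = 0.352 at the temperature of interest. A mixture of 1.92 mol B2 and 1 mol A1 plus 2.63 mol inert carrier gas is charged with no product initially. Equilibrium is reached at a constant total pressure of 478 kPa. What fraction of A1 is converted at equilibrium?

X = 0.312

Take 1 mol A1 as basis and let X be its fractional conversion, so ξ = X.
Species balance: n_B2 = 1.92 − X; n_A1 = 1 − X; n_B1 = 2X; n_I = 2.63 (inert).
Since Δν = 0, n_T = 5.55 throughout.
With p_i = (n_i/n_T)P, Kp = p_B1^2 / (p_B2 p_A1).
Equating to 0.352 and solving on 0 < X < 1: X = 0.312.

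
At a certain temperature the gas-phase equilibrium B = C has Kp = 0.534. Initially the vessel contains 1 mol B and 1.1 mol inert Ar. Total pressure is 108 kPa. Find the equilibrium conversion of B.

Basis: 1 mol B initially; let X = conversion of B. Extent ξ = X.
At extent ξ: n_B = 1 − X; n_C = X; n_I = 1.1 (inert).
Total moles n_T = 2.1 (Δν = 0, constant).
y_i = n_i/n_T, p_i = y_i·P. Kp = p_C / (p_B).
Equating to 0.534 and solving on 0 < X < 1: X = 0.348.

X = 0.348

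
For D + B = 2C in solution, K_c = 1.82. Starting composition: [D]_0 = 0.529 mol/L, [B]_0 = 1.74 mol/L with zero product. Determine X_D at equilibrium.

X = 0.649

Let X = conversion of D; extent ξ = 0.529·X mol/L.
Concentrations: [D] = 0.529 − 0.529X; [B] = 1.74 − 0.529X; [C] = 1.06X.
K_c = [C]^2 / ([D] [B]).
Solving K_c = 1.82 for X ∈ (0,1): X = 0.649.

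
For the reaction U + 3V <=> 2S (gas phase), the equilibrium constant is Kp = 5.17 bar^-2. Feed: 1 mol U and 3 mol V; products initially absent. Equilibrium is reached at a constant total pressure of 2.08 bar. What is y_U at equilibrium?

Let X = conversion of U (basis 1 mol U); extent of reaction ξ = X.
Mole table: n_U = 1 − X; n_V = 3 − 3X; n_S = 2X.
Total moles n_T = 4 − 2X.
With p_i = (n_i/n_T)P, Kp = p_S^2 / (p_U p_V^3).
Equating to 5.17 bar^-2 and solving on 0 < X < 1: X = 0.626.
Then n_U = 0.374, n_T = 2.75, so y_U = 0.136.

y_U = 0.136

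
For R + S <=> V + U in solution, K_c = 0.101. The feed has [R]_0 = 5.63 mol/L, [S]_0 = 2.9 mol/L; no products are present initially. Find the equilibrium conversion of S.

X = 0.330

Let X = conversion of S; extent ξ = 2.9·X mol/L.
Concentrations: [R] = 5.63 − 2.9X; [S] = 2.9 − 2.9X; [V] = 2.9X; [U] = 2.9X.
K_c = [V] [U] / ([R] [S]).
Setting equal to 0.101 and solving for X on (0,1) gives X = 0.330.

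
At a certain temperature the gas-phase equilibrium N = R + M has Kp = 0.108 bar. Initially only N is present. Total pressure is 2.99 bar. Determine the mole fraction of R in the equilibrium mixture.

y_R = 0.157

Basis: 1 mol N initially; let X = conversion of N. Extent ξ = X.
Species balance: n_N = 1 − X; n_R = X; n_M = X.
n_T = Σnᵢ = 1 + X.
Mole fractions y_i = n_i/n_T; Kp = p_R p_M / (p_N) with p_i = y_i·P.
Substituting and setting equal to 0.108 bar gives a polynomial in X; the root in (0,1) is X = 0.187.
Then n_R = 0.187, n_T = 1.19, so y_R = 0.157.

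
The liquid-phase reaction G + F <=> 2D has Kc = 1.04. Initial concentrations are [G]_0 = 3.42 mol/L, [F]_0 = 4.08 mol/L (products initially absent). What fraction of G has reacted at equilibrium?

Let X = conversion of G; extent ξ = 3.42·X mol/L.
Concentrations: [G] = 3.42 − 3.42X; [F] = 4.08 − 3.42X; [D] = 6.84X.
Kc = [D]^2 / ([G] [F]).
This equals 1.04 at X = 0.368 (the root in 0 < X < 1).

X = 0.368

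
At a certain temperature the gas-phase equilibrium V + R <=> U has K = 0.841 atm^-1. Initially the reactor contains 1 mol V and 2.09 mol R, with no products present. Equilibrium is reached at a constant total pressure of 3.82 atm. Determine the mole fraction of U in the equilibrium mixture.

Let X = conversion of V (basis 1 mol V); extent of reaction ξ = X.
Species balance: n_V = 1 − X; n_R = 2.09 − X; n_U = X.
Total moles n_T = 3.09 − X.
Mole fractions y_i = n_i/n_T; K = p_U / (p_V p_R) with p_i = y_i·P.
Substituting and setting equal to 0.841 atm^-1 gives a polynomial in X; the root in (0,1) is X = 0.654.
Then n_U = 0.654, n_T = 2.44, so y_U = 0.269.

y_U = 0.269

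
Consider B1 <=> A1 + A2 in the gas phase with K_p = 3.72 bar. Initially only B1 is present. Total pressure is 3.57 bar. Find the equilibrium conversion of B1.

X = 0.714

Let X = conversion of B1 (basis 1 mol B1); extent of reaction ξ = X.
Moles: n_B1 = 1 − X; n_A1 = X; n_A2 = X.
Summing: n_T = 1 + X.
With p_i = (n_i/n_T)P, K_p = p_A1 p_A2 / (p_B1).
This yields a degree-2 equation in X; solving on (0,1), X = 0.714.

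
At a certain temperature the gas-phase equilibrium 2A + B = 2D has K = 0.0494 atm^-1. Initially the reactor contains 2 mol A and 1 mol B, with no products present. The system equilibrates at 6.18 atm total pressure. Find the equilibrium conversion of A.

X = 0.226

Basis: 2 mol A initially; let X = conversion of A. Extent ξ = X.
Species balance: n_A = 2 − 2X; n_B = 1 − X; n_D = 2X.
Summing: n_T = 3 − X.
Mole fractions y_i = n_i/n_T; K = p_D^2 / (p_A^2 p_B) with p_i = y_i·P.
This yields a degree-3 equation in X; solving on (0,1), X = 0.226.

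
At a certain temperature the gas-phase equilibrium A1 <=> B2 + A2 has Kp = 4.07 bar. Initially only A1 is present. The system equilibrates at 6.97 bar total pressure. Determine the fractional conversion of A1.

Let X = conversion of A1 (basis 1 mol A1); extent of reaction ξ = X.
At extent ξ: n_A1 = 1 − X; n_B2 = X; n_A2 = X.
Summing: n_T = 1 + X.
y_i = n_i/n_T, p_i = y_i·P. Kp = p_B2 p_A2 / (p_A1).
Equating to 4.07 bar and solving on 0 < X < 1: X = 0.607.

X = 0.607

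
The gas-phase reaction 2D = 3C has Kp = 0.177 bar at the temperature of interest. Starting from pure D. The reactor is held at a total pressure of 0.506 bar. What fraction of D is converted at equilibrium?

X = 0.366

Basis: 1 mol D initially; let X = conversion of D. Extent ξ = 0.5X.
Species balance: n_D = 1 − X; n_C = 1.5X.
n_T = Σnᵢ = 1 + 0.5X.
y_i = n_i/n_T, p_i = y_i·P. Kp = p_C^3 / (p_D^2).
Substituting and setting equal to 0.177 bar gives a polynomial in X; the root in (0,1) is X = 0.366.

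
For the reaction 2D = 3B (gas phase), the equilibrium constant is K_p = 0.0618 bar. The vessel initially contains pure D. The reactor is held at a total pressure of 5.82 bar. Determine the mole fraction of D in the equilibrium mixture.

y_D = 0.809

Take 1 mol D as basis and let X be its fractional conversion, so ξ = 0.5X.
Mole table: n_D = 1 − X; n_B = 1.5X.
n_T = Σnᵢ = 1 + 0.5X.
y_i = n_i/n_T, p_i = y_i·P. K_p = p_B^3 / (p_D^2).
Substituting and setting equal to 0.0618 bar gives a polynomial in X; the root in (0,1) is X = 0.136.
Then n_D = 0.864, n_T = 1.07, so y_D = 0.809.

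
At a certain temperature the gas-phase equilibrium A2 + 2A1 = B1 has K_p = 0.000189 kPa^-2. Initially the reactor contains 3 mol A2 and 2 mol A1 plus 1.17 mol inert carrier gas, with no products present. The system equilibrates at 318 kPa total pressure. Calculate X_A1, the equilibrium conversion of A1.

Let X = conversion of A1 (basis 2 mol A1); extent of reaction ξ = X.
Species balance: n_A2 = 3 − X; n_A1 = 2 − 2X; n_B1 = X; n_I = 1.17 (inert).
Total moles n_T = 6.17 − 2X.
Mole fractions y_i = n_i/n_T; K_p = p_B1 / (p_A2 p_A1^2) with p_i = y_i·P.
Setting this equal to 0.000189 kPa^-2 and taking the physical root (0 < X < 1) gives X = 0.699.

X = 0.699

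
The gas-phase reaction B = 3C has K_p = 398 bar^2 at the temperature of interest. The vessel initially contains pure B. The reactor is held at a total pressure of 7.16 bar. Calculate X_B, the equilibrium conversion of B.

Basis: 1 mol B initially; let X = conversion of B. Extent ξ = X.
Mole table: n_B = 1 − X; n_C = 3X.
Summing: n_T = 1 + 2X.
With p_i = (n_i/n_T)P, K_p = p_C^3 / (p_B).
This yields a degree-3 equation in X; solving on (0,1), X = 0.760.

X = 0.760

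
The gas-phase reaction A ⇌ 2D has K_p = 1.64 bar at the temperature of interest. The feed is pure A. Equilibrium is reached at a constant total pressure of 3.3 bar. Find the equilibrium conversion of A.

X = 0.332

Let X = conversion of A (basis 1 mol A); extent of reaction ξ = X.
Species balance: n_A = 1 − X; n_D = 2X.
Total moles n_T = 1 + X.
Mole fractions y_i = n_i/n_T; K_p = p_D^2 / (p_A) with p_i = y_i·P.
Equating to 1.64 bar and solving on 0 < X < 1: X = 0.332.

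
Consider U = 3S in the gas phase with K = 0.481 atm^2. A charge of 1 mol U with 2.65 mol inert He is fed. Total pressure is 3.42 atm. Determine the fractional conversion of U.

X = 0.269

Basis: 1 mol U initially; let X = conversion of U. Extent ξ = X.
Moles: n_U = 1 − X; n_S = 3X; n_I = 2.65 (inert).
Total moles n_T = 3.65 + 2X.
Mole fractions y_i = n_i/n_T; K = p_S^3 / (p_U) with p_i = y_i·P.
Equating to 0.481 atm^2 and solving on 0 < X < 1: X = 0.269.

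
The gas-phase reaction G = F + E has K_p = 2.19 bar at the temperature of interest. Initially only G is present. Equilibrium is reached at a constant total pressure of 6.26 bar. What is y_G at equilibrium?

y_G = 0.325

Basis: 1 mol G initially; let X = conversion of G. Extent ξ = X.
At extent ξ: n_G = 1 − X; n_F = X; n_E = X.
Total moles n_T = 1 + X.
y_i = n_i/n_T, p_i = y_i·P. K_p = p_F p_E / (p_G).
Setting this equal to 2.19 bar and taking the physical root (0 < X < 1) gives X = 0.509.
Then n_G = 0.491, n_T = 1.51, so y_G = 0.325.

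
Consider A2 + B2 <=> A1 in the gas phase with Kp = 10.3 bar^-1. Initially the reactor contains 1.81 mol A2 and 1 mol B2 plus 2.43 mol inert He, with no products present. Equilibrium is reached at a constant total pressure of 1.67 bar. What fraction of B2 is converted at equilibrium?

X = 0.797

Basis: 1 mol B2 initially; let X = conversion of B2. Extent ξ = X.
Species balance: n_A2 = 1.81 − X; n_B2 = 1 − X; n_A1 = X; n_I = 2.43 (inert).
Summing: n_T = 5.24 − X.
y_i = n_i/n_T, p_i = y_i·P. Kp = p_A1 / (p_A2 p_B2).
Setting this equal to 10.3 bar^-1 and taking the physical root (0 < X < 1) gives X = 0.797.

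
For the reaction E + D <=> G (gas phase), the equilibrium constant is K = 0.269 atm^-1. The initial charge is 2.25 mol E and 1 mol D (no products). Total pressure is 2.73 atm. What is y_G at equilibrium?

y_G = 0.111

Let X = conversion of D (basis 1 mol D); extent of reaction ξ = X.
Species balance: n_E = 2.25 − X; n_D = 1 − X; n_G = X.
n_T = Σnᵢ = 3.25 − X.
Mole fractions y_i = n_i/n_T; K = p_G / (p_E p_D) with p_i = y_i·P.
This yields a degree-2 equation in X; solving on (0,1), X = 0.326.
Then n_G = 0.326, n_T = 2.92, so y_G = 0.111.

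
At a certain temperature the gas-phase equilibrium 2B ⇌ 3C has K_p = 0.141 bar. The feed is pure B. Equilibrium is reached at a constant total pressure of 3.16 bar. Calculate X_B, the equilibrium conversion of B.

Basis: 1 mol B initially; let X = conversion of B. Extent ξ = 0.5X.
Species balance: n_B = 1 − X; n_C = 1.5X.
Summing: n_T = 1 + 0.5X.
With p_i = (n_i/n_T)P, K_p = p_C^3 / (p_B^2).
Setting this equal to 0.141 bar and taking the physical root (0 < X < 1) gives X = 0.209.

X = 0.209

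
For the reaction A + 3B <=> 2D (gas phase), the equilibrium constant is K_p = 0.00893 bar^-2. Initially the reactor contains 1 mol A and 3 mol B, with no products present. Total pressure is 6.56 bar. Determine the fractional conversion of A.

X = 0.256

Let X = conversion of A (basis 1 mol A); extent of reaction ξ = X.
Moles: n_A = 1 − X; n_B = 3 − 3X; n_D = 2X.
Total moles n_T = 4 − 2X.
Mole fractions y_i = n_i/n_T; K_p = p_D^2 / (p_A p_B^3) with p_i = y_i·P.
Substituting and setting equal to 0.00893 bar^-2 gives a polynomial in X; the root in (0,1) is X = 0.256.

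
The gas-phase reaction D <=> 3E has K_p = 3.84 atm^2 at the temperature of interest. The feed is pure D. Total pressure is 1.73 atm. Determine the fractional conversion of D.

X = 0.455

Take 1 mol D as basis and let X be its fractional conversion, so ξ = X.
Moles: n_D = 1 − X; n_E = 3X.
n_T = Σnᵢ = 1 + 2X.
y_i = n_i/n_T, p_i = y_i·P. K_p = p_E^3 / (p_D).
Equating to 3.84 atm^2 and solving on 0 < X < 1: X = 0.455.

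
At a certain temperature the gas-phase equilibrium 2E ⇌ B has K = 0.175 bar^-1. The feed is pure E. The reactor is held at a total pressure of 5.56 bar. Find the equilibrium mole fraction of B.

Let X = conversion of E (basis 1 mol E); extent of reaction ξ = 0.5X.
Species balance: n_E = 1 − X; n_B = 0.5X.
Summing: n_T = 1 − 0.5X.
Mole fractions y_i = n_i/n_T; K = p_B / (p_E^2) with p_i = y_i·P.
Substituting and setting equal to 0.175 bar^-1 gives a polynomial in X; the root in (0,1) is X = 0.548.
Then n_B = 0.274, n_T = 0.726, so y_B = 0.377.

y_B = 0.377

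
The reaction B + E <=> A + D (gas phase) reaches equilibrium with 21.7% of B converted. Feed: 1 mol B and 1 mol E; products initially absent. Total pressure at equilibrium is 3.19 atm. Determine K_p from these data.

K_p = 0.0768

Basis: 1 mol B initially; let X = conversion of B. Extent ξ = X.
Species balance: n_B = 1 − X; n_E = 1 − X; n_A = X; n_D = X.
Total moles n_T = 2 (Δν = 0, constant).
At X = 0.217: n_B = 0.783, n_E = 0.783, n_A = 0.217, n_D = 0.217, n_T = 2.
p_i = (n_i/n_T)·P. K_p = p_A p_D / (p_B p_E) = 0.0768.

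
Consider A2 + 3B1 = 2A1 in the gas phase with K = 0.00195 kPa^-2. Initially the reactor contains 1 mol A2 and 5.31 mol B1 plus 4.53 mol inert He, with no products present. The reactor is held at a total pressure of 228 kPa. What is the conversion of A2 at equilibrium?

Let X = conversion of A2 (basis 1 mol A2); extent of reaction ξ = X.
Mole table: n_A2 = 1 − X; n_B1 = 5.31 − 3X; n_A1 = 2X; n_I = 4.53 (inert).
Summing: n_T = 10.8 − 2X.
y_i = n_i/n_T, p_i = y_i·P. K = p_A1^2 / (p_A2 p_B1^3).
Setting this equal to 0.00195 kPa^-2 and taking the physical root (0 < X < 1) gives X = 0.873.

X = 0.873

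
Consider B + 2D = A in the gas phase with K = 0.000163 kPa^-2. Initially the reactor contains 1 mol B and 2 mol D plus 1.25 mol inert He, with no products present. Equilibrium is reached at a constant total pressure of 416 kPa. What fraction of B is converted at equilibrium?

Take 1 mol B as basis and let X be its fractional conversion, so ξ = X.
Mole table: n_B = 1 − X; n_D = 2 − 2X; n_A = X; n_I = 1.25 (inert).
Total moles n_T = 4.25 − 2X.
y_i = n_i/n_T, p_i = y_i·P. K = p_A / (p_B p_D^2).
Equating to 0.000163 kPa^-2 and solving on 0 < X < 1: X = 0.632.

X = 0.632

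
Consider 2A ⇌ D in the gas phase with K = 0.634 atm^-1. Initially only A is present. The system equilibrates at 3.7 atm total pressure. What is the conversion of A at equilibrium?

Take 1 mol A as basis and let X be its fractional conversion, so ξ = 0.5X.
Species balance: n_A = 1 − X; n_D = 0.5X.
Total moles n_T = 1 − 0.5X.
With p_i = (n_i/n_T)P, K = p_D / (p_A^2).
This yields a degree-2 equation in X; solving on (0,1), X = 0.690.

X = 0.690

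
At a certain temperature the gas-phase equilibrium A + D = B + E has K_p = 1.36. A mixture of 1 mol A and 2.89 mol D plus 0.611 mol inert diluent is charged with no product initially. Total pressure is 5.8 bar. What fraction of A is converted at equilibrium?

X = 0.785

Basis: 1 mol A initially; let X = conversion of A. Extent ξ = X.
Moles: n_A = 1 − X; n_D = 2.89 − X; n_B = X; n_E = X; n_I = 0.611 (inert).
Total moles n_T = 4.5 (Δν = 0, constant).
y_i = n_i/n_T, p_i = y_i·P. K_p = p_B p_E / (p_A p_D).
Equating to 1.36 and solving on 0 < X < 1: X = 0.785.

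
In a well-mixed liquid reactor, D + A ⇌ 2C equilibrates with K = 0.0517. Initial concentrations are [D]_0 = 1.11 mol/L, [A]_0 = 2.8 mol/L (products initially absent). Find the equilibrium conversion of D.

Let X = conversion of D; extent ξ = 1.11·X mol/L.
Concentrations: [D] = 1.11 − 1.11X; [A] = 2.8 − 1.11X; [C] = 2.22X.
K = [C]^2 / ([D] [A]).
Setting equal to 0.0517 and solving for X on (0,1) gives X = 0.160.

X = 0.160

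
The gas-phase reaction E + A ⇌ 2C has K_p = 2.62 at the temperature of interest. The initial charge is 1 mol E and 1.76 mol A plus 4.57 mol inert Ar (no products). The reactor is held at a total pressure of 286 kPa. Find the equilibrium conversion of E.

Let X = conversion of E (basis 1 mol E); extent of reaction ξ = X.
At extent ξ: n_E = 1 − X; n_A = 1.76 − X; n_C = 2X; n_I = 4.57 (inert).
Since Δν = 0, n_T = 7.33 throughout.
With p_i = (n_i/n_T)P, K_p = p_C^2 / (p_E p_A).
Setting this equal to 2.62 and taking the physical root (0 < X < 1) gives X = 0.575.

X = 0.575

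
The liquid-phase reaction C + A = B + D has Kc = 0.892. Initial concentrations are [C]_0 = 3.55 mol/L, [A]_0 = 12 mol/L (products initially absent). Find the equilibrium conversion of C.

X = 0.756

Let X = conversion of C; extent ξ = 3.55·X mol/L.
Concentrations: [C] = 3.55 − 3.55X; [A] = 12 − 3.55X; [B] = 3.55X; [D] = 3.55X.
Kc = [B] [D] / ([C] [A]).
Solving Kc = 0.892 for X ∈ (0,1): X = 0.756.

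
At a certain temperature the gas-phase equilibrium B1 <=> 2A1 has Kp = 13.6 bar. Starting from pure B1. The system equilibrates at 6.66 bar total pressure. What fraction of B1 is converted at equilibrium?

Take 1 mol B1 as basis and let X be its fractional conversion, so ξ = X.
Species balance: n_B1 = 1 − X; n_A1 = 2X.
n_T = Σnᵢ = 1 + X.
y_i = n_i/n_T, p_i = y_i·P. Kp = p_A1^2 / (p_B1).
This yields a degree-2 equation in X; solving on (0,1), X = 0.581.

X = 0.581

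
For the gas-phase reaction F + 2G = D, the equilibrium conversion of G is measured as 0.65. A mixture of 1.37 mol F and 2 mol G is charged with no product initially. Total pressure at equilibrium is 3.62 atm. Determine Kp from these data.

Kp = 0.602 atm^-2

Take 2 mol G as basis and let X be its fractional conversion, so ξ = X.
Mole table: n_F = 1.37 − X; n_G = 2 − 2X; n_D = X.
Total moles n_T = 3.37 − 2X.
At X = 0.65: n_F = 0.72, n_G = 0.7, n_D = 0.65, n_T = 2.07.
p_i = (n_i/n_T)·P. Kp = p_D / (p_F p_G^2) = 0.602 atm^-2.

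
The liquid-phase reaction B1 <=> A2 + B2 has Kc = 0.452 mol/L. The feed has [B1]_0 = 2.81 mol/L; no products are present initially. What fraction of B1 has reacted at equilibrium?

X = 0.329

Let X = conversion of B1; extent ξ = 2.81·X mol/L.
Concentrations: [B1] = 2.81 − 2.81X; [A2] = 2.81X; [B2] = 2.81X.
Kc = [A2] [B2] / ([B1]).
This equals 0.452 at X = 0.329 (the root in 0 < X < 1).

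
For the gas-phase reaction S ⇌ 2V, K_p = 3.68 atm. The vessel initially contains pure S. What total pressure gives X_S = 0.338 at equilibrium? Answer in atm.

Let X = conversion of S (basis 1 mol S); extent of reaction ξ = X.
Mole table: n_S = 1 − X; n_V = 2X.
Total moles n_T = 1 + X.
K_p = p_V^2 / (p_S) with p_i = (n_i/n_T)·P.
At X = 0.338: the mole-fraction product g(X) = Π y_i^ν_i = 0.5159. Since K_p = g(X)·P^{1}, P = (K_p/g)^(1/1) = (3.68/0.5159)^(1/1) = 7.13 atm.

P = 7.13 atm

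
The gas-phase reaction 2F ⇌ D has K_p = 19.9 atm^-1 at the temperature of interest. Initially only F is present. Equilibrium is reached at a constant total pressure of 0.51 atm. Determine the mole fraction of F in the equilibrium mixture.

y_F = 0.268

Let X = conversion of F (basis 1 mol F); extent of reaction ξ = 0.5X.
Moles: n_F = 1 − X; n_D = 0.5X.
Summing: n_T = 1 − 0.5X.
With p_i = (n_i/n_T)P, K_p = p_D / (p_F^2).
Setting this equal to 19.9 atm^-1 and taking the physical root (0 < X < 1) gives X = 0.845.
Then n_F = 0.155, n_T = 0.578, so y_F = 0.268.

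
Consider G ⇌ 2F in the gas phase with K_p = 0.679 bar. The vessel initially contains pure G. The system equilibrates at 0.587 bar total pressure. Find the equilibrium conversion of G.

X = 0.474

Basis: 1 mol G initially; let X = conversion of G. Extent ξ = X.
Moles: n_G = 1 − X; n_F = 2X.
Summing: n_T = 1 + X.
Mole fractions y_i = n_i/n_T; K_p = p_F^2 / (p_G) with p_i = y_i·P.
Setting this equal to 0.679 bar and taking the physical root (0 < X < 1) gives X = 0.474.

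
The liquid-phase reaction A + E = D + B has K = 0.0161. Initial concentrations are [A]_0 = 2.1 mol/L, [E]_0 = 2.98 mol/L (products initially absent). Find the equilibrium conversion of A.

X = 0.134

Let X = conversion of A; extent ξ = 2.1·X mol/L.
Concentrations: [A] = 2.1 − 2.1X; [E] = 2.98 − 2.1X; [D] = 2.1X; [B] = 2.1X.
K = [D] [B] / ([A] [E]).
Solving K = 0.0161 for X ∈ (0,1): X = 0.134.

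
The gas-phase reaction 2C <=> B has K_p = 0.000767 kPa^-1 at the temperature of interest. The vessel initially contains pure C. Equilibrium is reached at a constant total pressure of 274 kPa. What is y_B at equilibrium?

y_B = 0.151

Let X = conversion of C (basis 1 mol C); extent of reaction ξ = 0.5X.
At extent ξ: n_C = 1 − X; n_B = 0.5X.
Total moles n_T = 1 − 0.5X.
y_i = n_i/n_T, p_i = y_i·P. K_p = p_B / (p_C^2).
Setting this equal to 0.000767 kPa^-1 and taking the physical root (0 < X < 1) gives X = 0.263.
Then n_B = 0.131, n_T = 0.869, so y_B = 0.151.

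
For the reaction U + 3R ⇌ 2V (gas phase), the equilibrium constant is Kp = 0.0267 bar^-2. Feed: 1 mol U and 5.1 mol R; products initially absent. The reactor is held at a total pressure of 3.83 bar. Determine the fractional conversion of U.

X = 0.370

Basis: 1 mol U initially; let X = conversion of U. Extent ξ = X.
Mole table: n_U = 1 − X; n_R = 5.1 − 3X; n_V = 2X.
Total moles n_T = 6.1 − 2X.
y_i = n_i/n_T, p_i = y_i·P. Kp = p_V^2 / (p_U p_R^3).
Setting this equal to 0.0267 bar^-2 and taking the physical root (0 < X < 1) gives X = 0.370.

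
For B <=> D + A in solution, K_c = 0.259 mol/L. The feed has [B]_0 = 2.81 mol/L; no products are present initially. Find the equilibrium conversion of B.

Let X = conversion of B; extent ξ = 2.81·X mol/L.
Concentrations: [B] = 2.81 − 2.81X; [D] = 2.81X; [A] = 2.81X.
K_c = [D] [A] / ([B]).
Solving K_c = 0.259 for X ∈ (0,1): X = 0.261.

X = 0.261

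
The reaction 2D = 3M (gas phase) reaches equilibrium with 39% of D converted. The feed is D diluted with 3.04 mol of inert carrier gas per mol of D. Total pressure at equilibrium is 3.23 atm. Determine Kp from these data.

Kp = 0.41 atm

Basis: 1 mol D initially; let X = conversion of D. Extent ξ = 0.5X.
Species balance: n_D = 1 − X; n_M = 1.5X; n_I = 3.04 (inert).
n_T = Σnᵢ = 4.04 + 0.5X.
At X = 0.39: n_D = 0.61, n_M = 0.585, n_T = 4.23.
p_i = (n_i/n_T)·P. Kp = p_M^3 / (p_D^2) = 0.41 atm.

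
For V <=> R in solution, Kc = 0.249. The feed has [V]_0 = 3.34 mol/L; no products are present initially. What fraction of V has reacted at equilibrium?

Let X = conversion of V; extent ξ = 3.34·X mol/L.
Concentrations: [V] = 3.34 − 3.34X; [R] = 3.34X.
Kc = [R] / ([V]).
Solving Kc = 0.249 for X ∈ (0,1): X = 0.199.

X = 0.199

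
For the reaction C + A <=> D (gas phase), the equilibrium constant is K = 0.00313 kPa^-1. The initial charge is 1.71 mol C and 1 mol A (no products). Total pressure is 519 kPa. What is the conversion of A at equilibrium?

Take 1 mol A as basis and let X be its fractional conversion, so ξ = X.
Species balance: n_C = 1.71 − X; n_A = 1 − X; n_D = X.
n_T = Σnᵢ = 2.71 − X.
With p_i = (n_i/n_T)P, K = p_D / (p_C p_A).
Substituting and setting equal to 0.00313 kPa^-1 gives a polynomial in X; the root in (0,1) is X = 0.473.

X = 0.473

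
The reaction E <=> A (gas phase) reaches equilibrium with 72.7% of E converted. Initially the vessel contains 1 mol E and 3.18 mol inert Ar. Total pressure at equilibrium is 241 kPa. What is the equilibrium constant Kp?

Let X = conversion of E (basis 1 mol E); extent of reaction ξ = X.
At extent ξ: n_E = 1 − X; n_A = X; n_I = 3.18 (inert).
n_T stays at 4.18 (no change in mole number).
At X = 0.727: n_E = 0.273, n_A = 0.727, n_T = 4.18.
p_i = (n_i/n_T)·P. Kp = p_A / (p_E) = 2.66.

Kp = 2.66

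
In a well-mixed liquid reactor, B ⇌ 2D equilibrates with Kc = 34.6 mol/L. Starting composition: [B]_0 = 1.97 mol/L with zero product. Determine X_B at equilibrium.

X = 0.839

Let X = conversion of B; extent ξ = 1.97·X mol/L.
Concentrations: [B] = 1.97 − 1.97X; [D] = 3.94X.
Kc = [D]^2 / ([B]).
Setting equal to 34.6 and solving for X on (0,1) gives X = 0.839.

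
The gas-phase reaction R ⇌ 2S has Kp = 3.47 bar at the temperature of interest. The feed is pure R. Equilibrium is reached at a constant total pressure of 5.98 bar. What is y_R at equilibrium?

Take 1 mol R as basis and let X be its fractional conversion, so ξ = X.
At extent ξ: n_R = 1 − X; n_S = 2X.
Summing: n_T = 1 + X.
y_i = n_i/n_T, p_i = y_i·P. Kp = p_S^2 / (p_R).
Equating to 3.47 bar and solving on 0 < X < 1: X = 0.356.
Then n_R = 0.644, n_T = 1.36, so y_R = 0.475.

y_R = 0.475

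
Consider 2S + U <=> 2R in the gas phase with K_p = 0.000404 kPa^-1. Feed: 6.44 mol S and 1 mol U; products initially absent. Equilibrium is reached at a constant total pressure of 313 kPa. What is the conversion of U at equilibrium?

Take 1 mol U as basis and let X be its fractional conversion, so ξ = X.
Moles: n_S = 6.44 − 2X; n_U = 1 − X; n_R = 2X.
Summing: n_T = 7.44 − X.
With p_i = (n_i/n_T)P, K_p = p_R^2 / (p_S^2 p_U).
Setting this equal to 0.000404 kPa^-1 and taking the physical root (0 < X < 1) gives X = 0.319.

X = 0.319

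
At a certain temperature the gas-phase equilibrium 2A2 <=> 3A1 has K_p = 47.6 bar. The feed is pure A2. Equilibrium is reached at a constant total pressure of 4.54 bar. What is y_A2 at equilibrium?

Take 1 mol A2 as basis and let X be its fractional conversion, so ξ = 0.5X.
Species balance: n_A2 = 1 − X; n_A1 = 1.5X.
Summing: n_T = 1 + 0.5X.
With p_i = (n_i/n_T)P, K_p = p_A1^3 / (p_A2^2).
This yields a degree-3 equation in X; solving on (0,1), X = 0.709.
Then n_A2 = 0.291, n_T = 1.35, so y_A2 = 0.215.

y_A2 = 0.215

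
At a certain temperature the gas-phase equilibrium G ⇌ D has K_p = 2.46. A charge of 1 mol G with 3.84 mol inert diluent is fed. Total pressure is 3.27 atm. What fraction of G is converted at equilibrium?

Take 1 mol G as basis and let X be its fractional conversion, so ξ = X.
Species balance: n_G = 1 − X; n_D = X; n_I = 3.84 (inert).
Since Δν = 0, n_T = 4.84 throughout.
y_i = n_i/n_T, p_i = y_i·P. K_p = p_D / (p_G).
Substituting and setting equal to 2.46 gives a polynomial in X; the root in (0,1) is X = 0.711.

X = 0.711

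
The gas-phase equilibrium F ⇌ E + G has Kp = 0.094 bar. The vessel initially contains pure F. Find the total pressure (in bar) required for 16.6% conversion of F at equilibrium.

P = 3.32 bar

Take 1 mol F as basis and let X be its fractional conversion, so ξ = X.
Species balance: n_F = 1 − X; n_E = X; n_G = X.
Total moles n_T = 1 + X.
Kp = p_E p_G / (p_F) with p_i = (n_i/n_T)·P.
At X = 0.166: the mole-fraction product g(X) = Π y_i^ν_i = 0.02834. Since Kp = g(X)·P^{1}, P = (Kp/g)^(1/1) = (0.094/0.02834)^(1/1) = 3.32 bar.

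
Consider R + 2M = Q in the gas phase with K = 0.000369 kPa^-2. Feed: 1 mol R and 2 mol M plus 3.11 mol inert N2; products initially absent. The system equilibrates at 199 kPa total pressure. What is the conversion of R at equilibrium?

Basis: 1 mol R initially; let X = conversion of R. Extent ξ = X.
Species balance: n_R = 1 − X; n_M = 2 − 2X; n_Q = X; n_I = 3.11 (inert).
Total moles n_T = 6.11 − 2X.
y_i = n_i/n_T, p_i = y_i·P. K = p_Q / (p_R p_M^2).
This yields a degree-3 equation in X; solving on (0,1), X = 0.417.

X = 0.417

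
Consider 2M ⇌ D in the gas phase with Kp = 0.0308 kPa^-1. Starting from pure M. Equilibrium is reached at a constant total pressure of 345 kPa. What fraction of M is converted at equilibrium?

X = 0.848

Take 1 mol M as basis and let X be its fractional conversion, so ξ = 0.5X.
Species balance: n_M = 1 − X; n_D = 0.5X.
Summing: n_T = 1 − 0.5X.
y_i = n_i/n_T, p_i = y_i·P. Kp = p_D / (p_M^2).
Equating to 0.0308 kPa^-1 and solving on 0 < X < 1: X = 0.848.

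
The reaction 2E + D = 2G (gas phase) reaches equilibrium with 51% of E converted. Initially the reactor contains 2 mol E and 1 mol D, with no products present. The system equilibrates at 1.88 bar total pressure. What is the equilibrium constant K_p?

Basis: 2 mol E initially; let X = conversion of E. Extent ξ = X.
Mole table: n_E = 2 − 2X; n_D = 1 − X; n_G = 2X.
n_T = Σnᵢ = 3 − X.
At X = 0.51: n_E = 0.98, n_D = 0.49, n_G = 1.02, n_T = 2.49.
p_i = (n_i/n_T)·P. K_p = p_G^2 / (p_E^2 p_D) = 2.93 bar^-1.

K_p = 2.93 bar^-1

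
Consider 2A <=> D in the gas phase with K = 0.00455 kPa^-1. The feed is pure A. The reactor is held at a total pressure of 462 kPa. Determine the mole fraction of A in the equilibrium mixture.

Basis: 1 mol A initially; let X = conversion of A. Extent ξ = 0.5X.
At extent ξ: n_A = 1 − X; n_D = 0.5X.
Total moles n_T = 1 − 0.5X.
y_i = n_i/n_T, p_i = y_i·P. K = p_D / (p_A^2).
Setting this equal to 0.00455 kPa^-1 and taking the physical root (0 < X < 1) gives X = 0.674.
Then n_A = 0.326, n_T = 0.663, so y_A = 0.492.

y_A = 0.492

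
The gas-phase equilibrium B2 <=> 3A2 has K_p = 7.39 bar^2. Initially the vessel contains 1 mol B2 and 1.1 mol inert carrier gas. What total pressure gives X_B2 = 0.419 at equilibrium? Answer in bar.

Take 1 mol B2 as basis and let X be its fractional conversion, so ξ = X.
Mole table: n_B2 = 1 − X; n_A2 = 3X; n_I = 1.1 (inert).
Summing: n_T = 2.1 + 2X.
K_p = p_A2^3 / (p_B2) with p_i = (n_i/n_T)·P.
At X = 0.419: the mole-fraction product g(X) = Π y_i^ν_i = 0.396. Since K_p = g(X)·P^{2}, P = (K_p/g)^(1/2) = (7.39/0.396)^(1/2) = 4.32 bar.

P = 4.32 bar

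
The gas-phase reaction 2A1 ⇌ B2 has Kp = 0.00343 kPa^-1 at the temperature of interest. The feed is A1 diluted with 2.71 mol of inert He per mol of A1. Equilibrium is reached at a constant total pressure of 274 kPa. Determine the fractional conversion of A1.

X = 0.276

Take 1 mol A1 as basis and let X be its fractional conversion, so ξ = 0.5X.
At extent ξ: n_A1 = 1 − X; n_B2 = 0.5X; n_I = 2.71 (inert).
Total moles n_T = 3.71 − 0.5X.
With p_i = (n_i/n_T)P, Kp = p_B2 / (p_A1^2).
Setting this equal to 0.00343 kPa^-1 and taking the physical root (0 < X < 1) gives X = 0.276.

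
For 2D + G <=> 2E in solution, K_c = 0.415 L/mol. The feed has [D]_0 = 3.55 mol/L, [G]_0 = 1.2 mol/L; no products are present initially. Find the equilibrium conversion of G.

Let X = conversion of G; extent ξ = 1.2·X mol/L.
Concentrations: [D] = 3.55 − 2.4X; [G] = 1.2 − 1.2X; [E] = 2.4X.
K_c = [E]^2 / ([D]^2 [G]).
Equating to 0.415 L/mol: the physical root is X = 0.494.

X = 0.494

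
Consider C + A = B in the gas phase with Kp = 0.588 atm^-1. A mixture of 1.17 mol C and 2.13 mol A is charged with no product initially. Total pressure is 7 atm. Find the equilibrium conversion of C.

Take 1.17 mol C as basis and let X be its fractional conversion, so ξ = 1.17X.
Moles: n_C = 1.17 − 1.17X; n_A = 2.13 − 1.17X; n_B = 1.17X.
Total moles n_T = 3.3 − 1.17X.
y_i = n_i/n_T, p_i = y_i·P. Kp = p_B / (p_C p_A).
Equating to 0.588 atm^-1 and solving on 0 < X < 1: X = 0.686.

X = 0.686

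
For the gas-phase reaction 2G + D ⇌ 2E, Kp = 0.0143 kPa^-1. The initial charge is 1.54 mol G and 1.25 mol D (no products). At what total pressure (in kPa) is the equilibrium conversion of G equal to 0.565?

Let X = conversion of G (basis 1.54 mol G); extent of reaction ξ = 0.77X.
Species balance: n_G = 1.54 − 1.54X; n_D = 1.25 − 0.77X; n_E = 1.54X.
n_T = Σnᵢ = 2.79 − 0.77X.
Kp = p_E^2 / (p_G^2 p_D) with p_i = (n_i/n_T)·P.
At X = 0.565: the mole-fraction product g(X) = Π y_i^ν_i = 4.875. Since Kp = g(X)·P^{-1}, P = (g/Kp)^(1/1) = (4.875/0.0143)^(1/1) = 341 kPa.

P = 341 kPa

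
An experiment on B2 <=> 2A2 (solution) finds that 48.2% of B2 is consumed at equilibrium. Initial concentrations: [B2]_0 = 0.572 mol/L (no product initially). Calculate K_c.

K_c = 1.03 mol/L

Let X = conversion of B2.
Concentrations: [B2] = 0.572 − 0.572X; [A2] = 1.14X.
At X = 0.482: [B2] = 0.296, [A2] = 0.551.
K_c = [A2]^2 / ([B2]) = 1.03 mol/L.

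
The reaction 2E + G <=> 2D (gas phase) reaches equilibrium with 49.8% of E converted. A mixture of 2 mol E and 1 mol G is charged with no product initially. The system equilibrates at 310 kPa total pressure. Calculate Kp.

Let X = conversion of E (basis 2 mol E); extent of reaction ξ = X.
Moles: n_E = 2 − 2X; n_G = 1 − X; n_D = 2X.
Summing: n_T = 3 − X.
At X = 0.498: n_E = 1, n_G = 0.502, n_D = 0.996, n_T = 2.5.
p_i = (n_i/n_T)·P. Kp = p_D^2 / (p_E^2 p_G) = 0.0158 kPa^-1.

Kp = 0.0158 kPa^-1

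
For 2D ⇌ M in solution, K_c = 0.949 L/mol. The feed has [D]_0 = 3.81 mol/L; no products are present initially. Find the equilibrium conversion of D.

Let X = conversion of D; extent ξ = 3.81X/2 mol/L.
Concentrations: [D] = 3.81 − 3.81X; [M] = 1.91X.
K_c = [M] / ([D]^2).
Setting equal to 0.949 and solving for X on (0,1) gives X = 0.691.

X = 0.691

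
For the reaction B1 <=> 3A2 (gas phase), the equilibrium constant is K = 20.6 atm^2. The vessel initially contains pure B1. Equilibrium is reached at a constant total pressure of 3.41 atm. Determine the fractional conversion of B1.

X = 0.508

Let X = conversion of B1 (basis 1 mol B1); extent of reaction ξ = X.
Moles: n_B1 = 1 − X; n_A2 = 3X.
n_T = Σnᵢ = 1 + 2X.
With p_i = (n_i/n_T)P, K = p_A2^3 / (p_B1).
This yields a degree-3 equation in X; solving on (0,1), X = 0.508.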